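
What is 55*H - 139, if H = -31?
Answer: -1844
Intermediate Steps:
55*H - 139 = 55*(-31) - 139 = -1705 - 139 = -1844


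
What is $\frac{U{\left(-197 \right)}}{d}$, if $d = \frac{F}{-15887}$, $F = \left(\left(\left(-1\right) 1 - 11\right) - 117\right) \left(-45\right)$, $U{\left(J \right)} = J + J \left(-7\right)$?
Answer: $- \frac{6259478}{1935} \approx -3234.9$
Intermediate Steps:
$U{\left(J \right)} = - 6 J$ ($U{\left(J \right)} = J - 7 J = - 6 J$)
$F = 5805$ ($F = \left(\left(-1 - 11\right) - 117\right) \left(-45\right) = \left(-12 - 117\right) \left(-45\right) = \left(-129\right) \left(-45\right) = 5805$)
$d = - \frac{5805}{15887}$ ($d = \frac{5805}{-15887} = 5805 \left(- \frac{1}{15887}\right) = - \frac{5805}{15887} \approx -0.36539$)
$\frac{U{\left(-197 \right)}}{d} = \frac{\left(-6\right) \left(-197\right)}{- \frac{5805}{15887}} = 1182 \left(- \frac{15887}{5805}\right) = - \frac{6259478}{1935}$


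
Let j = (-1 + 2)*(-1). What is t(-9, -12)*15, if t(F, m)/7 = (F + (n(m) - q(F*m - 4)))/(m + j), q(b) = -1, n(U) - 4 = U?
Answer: 1680/13 ≈ 129.23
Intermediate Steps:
n(U) = 4 + U
j = -1 (j = 1*(-1) = -1)
t(F, m) = 7*(5 + F + m)/(-1 + m) (t(F, m) = 7*((F + ((4 + m) - 1*(-1)))/(m - 1)) = 7*((F + ((4 + m) + 1))/(-1 + m)) = 7*((F + (5 + m))/(-1 + m)) = 7*((5 + F + m)/(-1 + m)) = 7*(5 + F + m)/(-1 + m))
t(-9, -12)*15 = (7*(5 - 9 - 12)/(-1 - 12))*15 = (7*(-16)/(-13))*15 = (7*(-1/13)*(-16))*15 = (112/13)*15 = 1680/13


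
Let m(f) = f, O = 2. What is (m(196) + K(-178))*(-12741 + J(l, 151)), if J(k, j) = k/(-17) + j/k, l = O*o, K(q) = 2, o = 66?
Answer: -85816983/34 ≈ -2.5240e+6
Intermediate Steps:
l = 132 (l = 2*66 = 132)
J(k, j) = -k/17 + j/k (J(k, j) = k*(-1/17) + j/k = -k/17 + j/k)
(m(196) + K(-178))*(-12741 + J(l, 151)) = (196 + 2)*(-12741 + (-1/17*132 + 151/132)) = 198*(-12741 + (-132/17 + 151*(1/132))) = 198*(-12741 + (-132/17 + 151/132)) = 198*(-12741 - 14857/2244) = 198*(-28605661/2244) = -85816983/34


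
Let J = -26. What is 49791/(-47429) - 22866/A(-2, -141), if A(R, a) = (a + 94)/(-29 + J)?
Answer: -59650473447/2229163 ≈ -26759.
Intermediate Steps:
A(R, a) = -94/55 - a/55 (A(R, a) = (a + 94)/(-29 - 26) = (94 + a)/(-55) = (94 + a)*(-1/55) = -94/55 - a/55)
49791/(-47429) - 22866/A(-2, -141) = 49791/(-47429) - 22866/(-94/55 - 1/55*(-141)) = 49791*(-1/47429) - 22866/(-94/55 + 141/55) = -49791/47429 - 22866/47/55 = -49791/47429 - 22866*55/47 = -49791/47429 - 1257630/47 = -59650473447/2229163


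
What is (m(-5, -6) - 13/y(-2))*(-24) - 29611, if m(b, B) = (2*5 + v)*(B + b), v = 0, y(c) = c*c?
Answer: -26893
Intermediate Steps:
y(c) = c**2
m(b, B) = 10*B + 10*b (m(b, B) = (2*5 + 0)*(B + b) = (10 + 0)*(B + b) = 10*(B + b) = 10*B + 10*b)
(m(-5, -6) - 13/y(-2))*(-24) - 29611 = ((10*(-6) + 10*(-5)) - 13/((-2)**2))*(-24) - 29611 = ((-60 - 50) - 13/4)*(-24) - 29611 = (-110 - 13*1/4)*(-24) - 29611 = (-110 - 13/4)*(-24) - 29611 = -453/4*(-24) - 29611 = 2718 - 29611 = -26893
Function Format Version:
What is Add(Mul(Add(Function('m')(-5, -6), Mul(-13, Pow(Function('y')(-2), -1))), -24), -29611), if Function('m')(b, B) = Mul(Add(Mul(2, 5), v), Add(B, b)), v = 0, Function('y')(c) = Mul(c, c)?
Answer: -26893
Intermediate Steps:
Function('y')(c) = Pow(c, 2)
Function('m')(b, B) = Add(Mul(10, B), Mul(10, b)) (Function('m')(b, B) = Mul(Add(Mul(2, 5), 0), Add(B, b)) = Mul(Add(10, 0), Add(B, b)) = Mul(10, Add(B, b)) = Add(Mul(10, B), Mul(10, b)))
Add(Mul(Add(Function('m')(-5, -6), Mul(-13, Pow(Function('y')(-2), -1))), -24), -29611) = Add(Mul(Add(Add(Mul(10, -6), Mul(10, -5)), Mul(-13, Pow(Pow(-2, 2), -1))), -24), -29611) = Add(Mul(Add(Add(-60, -50), Mul(-13, Pow(4, -1))), -24), -29611) = Add(Mul(Add(-110, Mul(-13, Rational(1, 4))), -24), -29611) = Add(Mul(Add(-110, Rational(-13, 4)), -24), -29611) = Add(Mul(Rational(-453, 4), -24), -29611) = Add(2718, -29611) = -26893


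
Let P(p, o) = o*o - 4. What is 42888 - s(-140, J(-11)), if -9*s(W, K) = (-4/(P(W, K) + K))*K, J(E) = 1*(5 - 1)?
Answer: 385991/9 ≈ 42888.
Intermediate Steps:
P(p, o) = -4 + o**2 (P(p, o) = o**2 - 4 = -4 + o**2)
J(E) = 4 (J(E) = 1*4 = 4)
s(W, K) = 4*K/(9*(-4 + K + K**2)) (s(W, K) = --4/((-4 + K**2) + K)*K/9 = --4/(-4 + K + K**2)*K/9 = -(-4/(-4 + K + K**2))*K/9 = -(-4)*K/(9*(-4 + K + K**2)) = 4*K/(9*(-4 + K + K**2)))
42888 - s(-140, J(-11)) = 42888 - 4*4/(9*(-4 + 4 + 4**2)) = 42888 - 4*4/(9*(-4 + 4 + 16)) = 42888 - 4*4/(9*16) = 42888 - 1*1/9 = 42888 - 1/9 = 385991/9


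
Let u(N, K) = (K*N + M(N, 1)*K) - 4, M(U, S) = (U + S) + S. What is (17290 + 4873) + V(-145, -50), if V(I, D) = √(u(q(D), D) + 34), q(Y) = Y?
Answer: 22163 + √4930 ≈ 22233.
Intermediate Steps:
M(U, S) = U + 2*S (M(U, S) = (S + U) + S = U + 2*S)
u(N, K) = -4 + K*N + K*(2 + N) (u(N, K) = (K*N + (N + 2*1)*K) - 4 = (K*N + (N + 2)*K) - 4 = (K*N + (2 + N)*K) - 4 = (K*N + K*(2 + N)) - 4 = -4 + K*N + K*(2 + N))
V(I, D) = √(30 + 2*D + 2*D²) (V(I, D) = √((-4 + 2*D + 2*D*D) + 34) = √((-4 + 2*D + 2*D²) + 34) = √(30 + 2*D + 2*D²))
(17290 + 4873) + V(-145, -50) = (17290 + 4873) + √(30 + (-50)² - 50*(2 - 50)) = 22163 + √(30 + 2500 - 50*(-48)) = 22163 + √(30 + 2500 + 2400) = 22163 + √4930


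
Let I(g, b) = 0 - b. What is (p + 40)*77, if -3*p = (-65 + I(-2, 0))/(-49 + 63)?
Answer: 19195/6 ≈ 3199.2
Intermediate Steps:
I(g, b) = -b
p = 65/42 (p = -(-65 - 1*0)/(3*(-49 + 63)) = -(-65 + 0)/(3*14) = -(-65)/(3*14) = -⅓*(-65/14) = 65/42 ≈ 1.5476)
(p + 40)*77 = (65/42 + 40)*77 = (1745/42)*77 = 19195/6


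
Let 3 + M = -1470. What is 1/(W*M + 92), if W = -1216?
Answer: 1/1791260 ≈ 5.5827e-7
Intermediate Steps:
M = -1473 (M = -3 - 1470 = -1473)
1/(W*M + 92) = 1/(-1216*(-1473) + 92) = 1/(1791168 + 92) = 1/1791260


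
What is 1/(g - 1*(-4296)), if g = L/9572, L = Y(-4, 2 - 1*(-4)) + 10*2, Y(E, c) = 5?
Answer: 9572/41121337 ≈ 0.00023277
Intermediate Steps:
L = 25 (L = 5 + 10*2 = 5 + 20 = 25)
g = 25/9572 ≈ 0.0026118
1/(g - 1*(-4296)) = 1/(25/9572 - 1*(-4296)) = 1/(25/9572 + 4296) = 1/(41121337/9572) = 9572/41121337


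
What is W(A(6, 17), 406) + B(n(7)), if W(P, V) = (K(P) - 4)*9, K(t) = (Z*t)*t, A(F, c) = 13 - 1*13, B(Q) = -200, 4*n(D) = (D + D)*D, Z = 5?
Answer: -236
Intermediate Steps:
n(D) = D²/2 (n(D) = ((D + D)*D)/4 = ((2*D)*D)/4 = (2*D²)/4 = D²/2)
A(F, c) = 0 (A(F, c) = 13 - 13 = 0)
K(t) = 5*t² (K(t) = (5*t)*t = 5*t²)
W(P, V) = -36 + 45*P² (W(P, V) = (5*P² - 4)*9 = (-4 + 5*P²)*9 = -36 + 45*P²)
W(A(6, 17), 406) + B(n(7)) = (-36 + 45*0²) - 200 = (-36 + 45*0) - 200 = (-36 + 0) - 200 = -36 - 200 = -236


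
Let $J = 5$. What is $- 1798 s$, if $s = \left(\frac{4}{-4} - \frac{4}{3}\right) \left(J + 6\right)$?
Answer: $\frac{138446}{3} \approx 46149.0$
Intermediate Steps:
$s = - \frac{77}{3}$ ($s = \left(\frac{4}{-4} - \frac{4}{3}\right) \left(5 + 6\right) = \left(4 \left(- \frac{1}{4}\right) - \frac{4}{3}\right) 11 = \left(-1 - \frac{4}{3}\right) 11 = \left(- \frac{7}{3}\right) 11 = - \frac{77}{3} \approx -25.667$)
$- 1798 s = \left(-1798\right) \left(- \frac{77}{3}\right) = \frac{138446}{3}$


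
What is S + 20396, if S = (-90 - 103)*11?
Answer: 18273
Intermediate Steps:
S = -2123 (S = -193*11 = -2123)
S + 20396 = -2123 + 20396 = 18273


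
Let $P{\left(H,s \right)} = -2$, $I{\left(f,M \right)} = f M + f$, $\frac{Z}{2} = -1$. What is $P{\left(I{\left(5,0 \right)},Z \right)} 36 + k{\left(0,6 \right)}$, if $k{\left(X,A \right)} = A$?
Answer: $-66$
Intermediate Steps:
$Z = -2$ ($Z = 2 \left(-1\right) = -2$)
$I{\left(f,M \right)} = f + M f$ ($I{\left(f,M \right)} = M f + f = f + M f$)
$P{\left(I{\left(5,0 \right)},Z \right)} 36 + k{\left(0,6 \right)} = \left(-2\right) 36 + 6 = -72 + 6 = -66$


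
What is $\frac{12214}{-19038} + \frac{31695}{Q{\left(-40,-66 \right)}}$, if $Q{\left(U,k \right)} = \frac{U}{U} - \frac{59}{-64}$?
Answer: $\frac{6436116653}{390279} \approx 16491.0$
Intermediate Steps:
$Q{\left(U,k \right)} = \frac{123}{64}$ ($Q{\left(U,k \right)} = 1 - - \frac{59}{64} = 1 + \frac{59}{64} = \frac{123}{64}$)
$\frac{12214}{-19038} + \frac{31695}{Q{\left(-40,-66 \right)}} = \frac{12214}{-19038} + \frac{31695}{\frac{123}{64}} = 12214 \left(- \frac{1}{19038}\right) + 31695 \cdot \frac{64}{123} = - \frac{6107}{9519} + \frac{676160}{41} = \frac{6436116653}{390279}$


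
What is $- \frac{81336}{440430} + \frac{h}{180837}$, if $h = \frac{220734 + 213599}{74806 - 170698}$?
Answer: $- \frac{235104059877689}{1272903009841620} \approx -0.1847$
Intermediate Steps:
$h = - \frac{434333}{95892}$ ($h = \frac{434333}{-95892} = 434333 \left(- \frac{1}{95892}\right) = - \frac{434333}{95892} \approx -4.5294$)
$- \frac{81336}{440430} + \frac{h}{180837} = - \frac{81336}{440430} - \frac{434333}{95892 \cdot 180837} = \left(-81336\right) \frac{1}{440430} - \frac{434333}{17340821604} = - \frac{13556}{73405} - \frac{434333}{17340821604} = - \frac{235104059877689}{1272903009841620}$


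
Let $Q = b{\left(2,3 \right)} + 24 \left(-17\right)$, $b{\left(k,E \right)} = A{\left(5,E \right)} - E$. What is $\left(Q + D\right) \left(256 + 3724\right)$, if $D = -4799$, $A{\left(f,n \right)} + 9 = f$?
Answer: $-20751720$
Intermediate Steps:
$A{\left(f,n \right)} = -9 + f$
$b{\left(k,E \right)} = -4 - E$ ($b{\left(k,E \right)} = \left(-9 + 5\right) - E = -4 - E$)
$Q = -415$ ($Q = \left(-4 - 3\right) + 24 \left(-17\right) = \left(-4 - 3\right) - 408 = -7 - 408 = -415$)
$\left(Q + D\right) \left(256 + 3724\right) = \left(-415 - 4799\right) \left(256 + 3724\right) = \left(-5214\right) 3980 = -20751720$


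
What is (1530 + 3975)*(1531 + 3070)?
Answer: 25328505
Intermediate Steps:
(1530 + 3975)*(1531 + 3070) = 5505*4601 = 25328505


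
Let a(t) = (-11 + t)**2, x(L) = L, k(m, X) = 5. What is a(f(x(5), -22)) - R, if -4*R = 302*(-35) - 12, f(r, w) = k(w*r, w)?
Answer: -5219/2 ≈ -2609.5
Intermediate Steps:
f(r, w) = 5
R = 5291/2 (R = -(302*(-35) - 12)/4 = -(-10570 - 12)/4 = -1/4*(-10582) = 5291/2 ≈ 2645.5)
a(f(x(5), -22)) - R = (-11 + 5)**2 - 1*5291/2 = (-6)**2 - 5291/2 = 36 - 5291/2 = -5219/2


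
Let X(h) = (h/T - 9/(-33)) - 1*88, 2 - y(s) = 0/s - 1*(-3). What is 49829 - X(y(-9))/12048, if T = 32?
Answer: 70439879225/1413632 ≈ 49829.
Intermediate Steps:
y(s) = -1 (y(s) = 2 - (0/s - 1*(-3)) = 2 - (0 + 3) = 2 - 1*3 = 2 - 3 = -1)
X(h) = -965/11 + h/32 (X(h) = (h/32 - 9/(-33)) - 1*88 = (h*(1/32) - 9*(-1/33)) - 88 = (h/32 + 3/11) - 88 = (3/11 + h/32) - 88 = -965/11 + h/32)
49829 - X(y(-9))/12048 = 49829 - (-965/11 + (1/32)*(-1))/12048 = 49829 - (-965/11 - 1/32)/12048 = 49829 - (-30891)/(352*12048) = 49829 - 1*(-10297/1413632) = 49829 + 10297/1413632 = 70439879225/1413632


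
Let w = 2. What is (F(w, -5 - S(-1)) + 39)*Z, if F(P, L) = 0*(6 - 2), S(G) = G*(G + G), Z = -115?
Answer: -4485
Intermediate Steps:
S(G) = 2*G² (S(G) = G*(2*G) = 2*G²)
F(P, L) = 0 (F(P, L) = 0*4 = 0)
(F(w, -5 - S(-1)) + 39)*Z = (0 + 39)*(-115) = 39*(-115) = -4485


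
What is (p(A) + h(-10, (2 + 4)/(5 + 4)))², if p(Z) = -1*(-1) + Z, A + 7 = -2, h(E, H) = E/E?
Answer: 49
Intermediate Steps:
h(E, H) = 1
A = -9 (A = -7 - 2 = -9)
p(Z) = 1 + Z
(p(A) + h(-10, (2 + 4)/(5 + 4)))² = ((1 - 9) + 1)² = (-8 + 1)² = (-7)² = 49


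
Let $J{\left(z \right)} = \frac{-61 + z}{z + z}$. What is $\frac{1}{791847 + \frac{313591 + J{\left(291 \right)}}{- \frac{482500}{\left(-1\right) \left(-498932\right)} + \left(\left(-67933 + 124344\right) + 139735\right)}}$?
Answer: $\frac{7119535692363}{5637594361912453829} \approx 1.2629 \cdot 10^{-6}$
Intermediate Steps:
$J{\left(z \right)} = \frac{-61 + z}{2 z}$
$\frac{1}{791847 + \frac{313591 + J{\left(291 \right)}}{- \frac{482500}{\left(-1\right) \left(-498932\right)} + \left(\left(-67933 + 124344\right) + 139735\right)}} = \frac{1}{791847 + \frac{313591 + \frac{-61 + 291}{2 \cdot 291}}{- \frac{482500}{\left(-1\right) \left(-498932\right)} + \left(\left(-67933 + 124344\right) + 139735\right)}} = \frac{1}{791847 + \frac{313591 + \frac{1}{2} \cdot \frac{1}{291} \cdot 230}{- \frac{482500}{498932} + \left(56411 + 139735\right)}} = \frac{1}{791847 + \frac{313591 + \frac{115}{291}}{\left(-482500\right) \frac{1}{498932} + 196146}} = \frac{1}{791847 + \frac{91255096}{291 \left(- \frac{120625}{124733} + 196146\right)}} = \frac{1}{791847 + \frac{91255096}{291 \cdot \frac{24465758393}{124733}}} = \frac{1}{791847 + \frac{91255096}{291} \cdot \frac{124733}{24465758393}} = \frac{1}{791847 + \frac{11382521889368}{7119535692363}} = \frac{1}{\frac{5637594361912453829}{7119535692363}} = \frac{7119535692363}{5637594361912453829}$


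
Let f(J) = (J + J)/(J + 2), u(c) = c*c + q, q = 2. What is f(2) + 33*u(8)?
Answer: 2179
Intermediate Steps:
u(c) = 2 + c² (u(c) = c*c + 2 = c² + 2 = 2 + c²)
f(J) = 2*J/(2 + J) (f(J) = (2*J)/(2 + J) = 2*J/(2 + J))
f(2) + 33*u(8) = 2*2/(2 + 2) + 33*(2 + 8²) = 2*2/4 + 33*(2 + 64) = 2*2*(¼) + 33*66 = 1 + 2178 = 2179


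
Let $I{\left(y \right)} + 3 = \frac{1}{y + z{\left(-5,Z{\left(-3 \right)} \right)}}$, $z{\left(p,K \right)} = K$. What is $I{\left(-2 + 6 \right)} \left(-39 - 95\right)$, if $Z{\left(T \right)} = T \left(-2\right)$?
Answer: $\frac{1943}{5} \approx 388.6$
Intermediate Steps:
$Z{\left(T \right)} = - 2 T$
$I{\left(y \right)} = -3 + \frac{1}{6 + y}$ ($I{\left(y \right)} = -3 + \frac{1}{y - -6} = -3 + \frac{1}{y + 6} = -3 + \frac{1}{6 + y}$)
$I{\left(-2 + 6 \right)} \left(-39 - 95\right) = \frac{-17 - 3 \left(-2 + 6\right)}{6 + \left(-2 + 6\right)} \left(-39 - 95\right) = \frac{-17 - 12}{6 + 4} \left(-134\right) = \frac{-17 - 12}{10} \left(-134\right) = \frac{1}{10} \left(-29\right) \left(-134\right) = \left(- \frac{29}{10}\right) \left(-134\right) = \frac{1943}{5}$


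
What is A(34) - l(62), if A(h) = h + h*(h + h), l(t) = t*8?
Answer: 1850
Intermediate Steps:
l(t) = 8*t
A(h) = h + 2*h**2 (A(h) = h + h*(2*h) = h + 2*h**2)
A(34) - l(62) = 34*(1 + 2*34) - 8*62 = 34*(1 + 68) - 1*496 = 34*69 - 496 = 2346 - 496 = 1850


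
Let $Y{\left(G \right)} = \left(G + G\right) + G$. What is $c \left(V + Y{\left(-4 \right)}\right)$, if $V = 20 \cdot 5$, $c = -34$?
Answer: $-2992$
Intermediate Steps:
$Y{\left(G \right)} = 3 G$ ($Y{\left(G \right)} = 2 G + G = 3 G$)
$V = 100$
$c \left(V + Y{\left(-4 \right)}\right) = - 34 \left(100 + 3 \left(-4\right)\right) = - 34 \left(100 - 12\right) = \left(-34\right) 88 = -2992$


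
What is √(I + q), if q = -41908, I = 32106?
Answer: 13*I*√58 ≈ 99.005*I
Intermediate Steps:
√(I + q) = √(32106 - 41908) = √(-9802) = 13*I*√58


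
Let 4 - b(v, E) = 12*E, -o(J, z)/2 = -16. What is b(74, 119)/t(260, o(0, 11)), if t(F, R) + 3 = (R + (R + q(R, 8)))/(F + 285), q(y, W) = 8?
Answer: 776080/1563 ≈ 496.53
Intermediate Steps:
o(J, z) = 32 (o(J, z) = -2*(-16) = 32)
b(v, E) = 4 - 12*E
t(F, R) = -3 + (8 + 2*R)/(285 + F) (t(F, R) = -3 + (R + (R + 8))/(F + 285) = -3 + (R + (8 + R))/(285 + F) = -3 + (8 + 2*R)/(285 + F))
b(74, 119)/t(260, o(0, 11)) = (4 - 12*119)/(((-847 - 3*260 + 2*32)/(285 + 260))) = (4 - 1428)/(((-847 - 780 + 64)/545)) = -1424/((1/545)*(-1563)) = -1424/(-1563/545) = -1424*(-545/1563) = 776080/1563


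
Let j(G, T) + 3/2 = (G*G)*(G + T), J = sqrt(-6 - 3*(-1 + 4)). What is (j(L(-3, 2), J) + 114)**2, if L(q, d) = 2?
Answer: 57121/4 + 964*I*sqrt(15) ≈ 14280.0 + 3733.6*I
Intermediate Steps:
J = I*sqrt(15) (J = sqrt(-6 - 3*3) = sqrt(-6 - 9) = sqrt(-15) = I*sqrt(15) ≈ 3.873*I)
j(G, T) = -3/2 + G**2*(G + T) (j(G, T) = -3/2 + (G*G)*(G + T) = -3/2 + G**2*(G + T))
(j(L(-3, 2), J) + 114)**2 = ((-3/2 + 2**3 + (I*sqrt(15))*2**2) + 114)**2 = ((-3/2 + 8 + (I*sqrt(15))*4) + 114)**2 = ((-3/2 + 8 + 4*I*sqrt(15)) + 114)**2 = ((13/2 + 4*I*sqrt(15)) + 114)**2 = (241/2 + 4*I*sqrt(15))**2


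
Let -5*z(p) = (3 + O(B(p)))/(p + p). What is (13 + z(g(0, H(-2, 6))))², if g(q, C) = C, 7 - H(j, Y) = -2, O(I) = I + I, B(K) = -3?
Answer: 152881/900 ≈ 169.87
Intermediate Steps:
O(I) = 2*I
H(j, Y) = 9 (H(j, Y) = 7 - 1*(-2) = 7 + 2 = 9)
z(p) = 3/(10*p) (z(p) = -(3 + 2*(-3))/(5*(p + p)) = -(3 - 6)/(5*(2*p)) = -(-3)*1/(2*p)/5 = -(-3)/(10*p) = 3/(10*p))
(13 + z(g(0, H(-2, 6))))² = (13 + (3/10)/9)² = (13 + (3/10)*(⅑))² = (13 + 1/30)² = (391/30)² = 152881/900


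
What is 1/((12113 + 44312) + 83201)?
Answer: 1/139626 ≈ 7.1620e-6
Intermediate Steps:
1/((12113 + 44312) + 83201) = 1/(56425 + 83201) = 1/139626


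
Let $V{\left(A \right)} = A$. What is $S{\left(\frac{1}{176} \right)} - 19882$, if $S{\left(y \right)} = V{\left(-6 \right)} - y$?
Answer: $- \frac{3500289}{176} \approx -19888.0$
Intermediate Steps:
$S{\left(y \right)} = -6 - y$
$S{\left(\frac{1}{176} \right)} - 19882 = \left(-6 - \frac{1}{176}\right) - 19882 = - \frac{1057}{176} - 19882 = - \frac{3500289}{176}$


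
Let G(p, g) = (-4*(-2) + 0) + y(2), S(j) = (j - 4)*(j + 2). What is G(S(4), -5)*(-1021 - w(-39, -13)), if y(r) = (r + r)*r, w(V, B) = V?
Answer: -15712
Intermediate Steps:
y(r) = 2*r² (y(r) = (2*r)*r = 2*r²)
S(j) = (-4 + j)*(2 + j)
G(p, g) = 16 (G(p, g) = (-4*(-2) + 0) + 2*2² = (8 + 0) + 2*4 = 8 + 8 = 16)
G(S(4), -5)*(-1021 - w(-39, -13)) = 16*(-1021 - 1*(-39)) = 16*(-1021 + 39) = 16*(-982) = -15712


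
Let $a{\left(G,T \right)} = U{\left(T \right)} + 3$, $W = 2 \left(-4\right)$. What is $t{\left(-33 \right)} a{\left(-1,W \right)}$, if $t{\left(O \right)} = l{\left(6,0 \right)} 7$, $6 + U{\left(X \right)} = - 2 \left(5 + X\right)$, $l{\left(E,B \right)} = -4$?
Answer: $-84$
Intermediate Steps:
$U{\left(X \right)} = -16 - 2 X$ ($U{\left(X \right)} = -6 - 2 \left(5 + X\right) = -6 - \left(10 + 2 X\right) = -16 - 2 X$)
$t{\left(O \right)} = -28$ ($t{\left(O \right)} = \left(-4\right) 7 = -28$)
$W = -8$
$a{\left(G,T \right)} = -13 - 2 T$ ($a{\left(G,T \right)} = \left(-16 - 2 T\right) + 3 = -13 - 2 T$)
$t{\left(-33 \right)} a{\left(-1,W \right)} = - 28 \left(-13 - -16\right) = - 28 \left(-13 + 16\right) = \left(-28\right) 3 = -84$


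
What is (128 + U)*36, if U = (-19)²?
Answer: 17604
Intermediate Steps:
U = 361
(128 + U)*36 = (128 + 361)*36 = 489*36 = 17604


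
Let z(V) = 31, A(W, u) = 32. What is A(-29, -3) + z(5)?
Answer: 63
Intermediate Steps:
A(-29, -3) + z(5) = 32 + 31 = 63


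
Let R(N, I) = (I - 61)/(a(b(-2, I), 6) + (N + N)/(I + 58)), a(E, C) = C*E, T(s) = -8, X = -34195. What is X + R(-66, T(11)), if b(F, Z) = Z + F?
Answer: -17849215/522 ≈ -34194.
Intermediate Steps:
b(F, Z) = F + Z
R(N, I) = (-61 + I)/(-12 + 6*I + 2*N/(58 + I)) (R(N, I) = (I - 61)/(6*(-2 + I) + (N + N)/(I + 58)) = (-61 + I)/((-12 + 6*I) + (2*N)/(58 + I)) = (-61 + I)/((-12 + 6*I) + 2*N/(58 + I)) = (-61 + I)/(-12 + 6*I + 2*N/(58 + I)))
X + R(-66, T(11)) = -34195 + (-3538 + (-8)² - 3*(-8))/(2*(-348 - 66 + 3*(-8)² + 168*(-8))) = -34195 + (-3538 + 64 + 24)/(2*(-348 - 66 + 3*64 - 1344)) = -34195 + (½)*(-3450)/(-348 - 66 + 192 - 1344) = -34195 + (½)*(-3450)/(-1566) = -34195 + (½)*(-1/1566)*(-3450) = -34195 + 575/522 = -17849215/522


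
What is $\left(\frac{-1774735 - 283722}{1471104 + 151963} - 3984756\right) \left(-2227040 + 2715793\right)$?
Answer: $- \frac{3161023724856099077}{1623067} \approx -1.9476 \cdot 10^{12}$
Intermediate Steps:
$\left(\frac{-1774735 - 283722}{1471104 + 151963} - 3984756\right) \left(-2227040 + 2715793\right) = \left(- \frac{2058457}{1623067} - 3984756\right) 488753 = \left(- \frac{6467528025109}{1623067}\right) 488753 = - \frac{3161023724856099077}{1623067}$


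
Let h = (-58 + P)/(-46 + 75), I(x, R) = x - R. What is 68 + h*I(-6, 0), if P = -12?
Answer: 2392/29 ≈ 82.483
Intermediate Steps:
h = -70/29 (h = (-58 - 12)/(-46 + 75) = -70/29 ≈ -2.4138)
68 + h*I(-6, 0) = 68 - 70*(-6 - 1*0)/29 = 68 - 70*(-6 + 0)/29 = 68 - 70/29*(-6) = 68 + 420/29 = 2392/29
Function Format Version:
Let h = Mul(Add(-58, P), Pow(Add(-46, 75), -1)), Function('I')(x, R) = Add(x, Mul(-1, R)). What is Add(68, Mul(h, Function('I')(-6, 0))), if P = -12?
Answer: Rational(2392, 29) ≈ 82.483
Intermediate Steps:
h = Rational(-70, 29) (h = Mul(Add(-58, -12), Pow(Add(-46, 75), -1)) = Mul(-70, Pow(29, -1)) = Mul(-70, Rational(1, 29)) = Rational(-70, 29) ≈ -2.4138)
Add(68, Mul(h, Function('I')(-6, 0))) = Add(68, Mul(Rational(-70, 29), Add(-6, Mul(-1, 0)))) = Add(68, Mul(Rational(-70, 29), Add(-6, 0))) = Add(68, Mul(Rational(-70, 29), -6)) = Add(68, Rational(420, 29)) = Rational(2392, 29)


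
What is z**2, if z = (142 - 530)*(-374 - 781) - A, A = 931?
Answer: 199995889681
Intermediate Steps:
z = 447209 (z = (142 - 530)*(-374 - 781) - 1*931 = -388*(-1155) - 931 = 448140 - 931 = 447209)
z**2 = 447209**2 = 199995889681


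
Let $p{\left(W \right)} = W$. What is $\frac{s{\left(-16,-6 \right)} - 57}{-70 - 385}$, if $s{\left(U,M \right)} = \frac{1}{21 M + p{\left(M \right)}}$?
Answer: $\frac{215}{1716} \approx 0.12529$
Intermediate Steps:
$s{\left(U,M \right)} = \frac{1}{22 M}$ ($s{\left(U,M \right)} = \frac{1}{21 M + M} = \frac{1}{22 M}$)
$\frac{s{\left(-16,-6 \right)} - 57}{-70 - 385} = \frac{\frac{1}{22 \left(-6\right)} - 57}{-70 - 385} = \frac{\frac{1}{22} \left(- \frac{1}{6}\right) - 57}{-455} = \left(- \frac{1}{132} - 57\right) \left(- \frac{1}{455}\right) = \left(- \frac{7525}{132}\right) \left(- \frac{1}{455}\right) = \frac{215}{1716}$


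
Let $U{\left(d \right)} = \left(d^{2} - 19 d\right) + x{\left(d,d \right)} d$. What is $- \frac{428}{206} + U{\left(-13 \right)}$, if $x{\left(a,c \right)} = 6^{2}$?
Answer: $- \frac{5570}{103} \approx -54.078$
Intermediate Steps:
$x{\left(a,c \right)} = 36$
$U{\left(d \right)} = d^{2} + 17 d$ ($U{\left(d \right)} = \left(d^{2} - 19 d\right) + 36 d = d^{2} + 17 d$)
$- \frac{428}{206} + U{\left(-13 \right)} = - \frac{428}{206} - 13 \left(17 - 13\right) = \left(-428\right) \frac{1}{206} - 52 = - \frac{214}{103} - 52 = - \frac{5570}{103}$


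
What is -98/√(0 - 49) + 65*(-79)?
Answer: -5135 + 14*I ≈ -5135.0 + 14.0*I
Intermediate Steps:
-98/√(0 - 49) + 65*(-79) = -98*(-I/7) - 5135 = -(-14)*I - 5135 = 14*I - 5135 = -5135 + 14*I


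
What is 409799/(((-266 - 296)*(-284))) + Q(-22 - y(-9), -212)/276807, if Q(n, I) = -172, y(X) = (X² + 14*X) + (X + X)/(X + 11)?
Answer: 113407779217/44180611656 ≈ 2.5669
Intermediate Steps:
y(X) = X² + 14*X + 2*X/(11 + X) (y(X) = (X² + 14*X) + (2*X)/(11 + X) = (X² + 14*X) + 2*X/(11 + X) = X² + 14*X + 2*X/(11 + X))
409799/(((-266 - 296)*(-284))) + Q(-22 - y(-9), -212)/276807 = 409799/(((-266 - 296)*(-284))) - 172/276807 = 409799/((-562*(-284))) - 172*1/276807 = 409799/159608 - 172/276807 = 113407779217/44180611656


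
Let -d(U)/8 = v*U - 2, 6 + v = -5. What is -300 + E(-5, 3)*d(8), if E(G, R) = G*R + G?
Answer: -14700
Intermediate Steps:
E(G, R) = G + G*R
v = -11 (v = -6 - 5 = -11)
d(U) = 16 + 88*U (d(U) = -8*(-11*U - 2) = -8*(-2 - 11*U) = 16 + 88*U)
-300 + E(-5, 3)*d(8) = -300 + (-5*(1 + 3))*(16 + 88*8) = -300 + (-5*4)*(16 + 704) = -300 - 20*720 = -300 - 14400 = -14700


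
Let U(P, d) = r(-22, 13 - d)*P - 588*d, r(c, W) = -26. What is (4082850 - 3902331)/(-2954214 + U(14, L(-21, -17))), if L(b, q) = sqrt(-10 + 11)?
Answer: -180519/2955166 ≈ -0.061086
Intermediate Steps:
L(b, q) = 1 (L(b, q) = sqrt(1) = 1)
U(P, d) = -588*d - 26*P (U(P, d) = -26*P - 588*d = -588*d - 26*P)
(4082850 - 3902331)/(-2954214 + U(14, L(-21, -17))) = (4082850 - 3902331)/(-2954214 + (-588*1 - 26*14)) = 180519/(-2954214 + (-588 - 364)) = 180519/(-2954214 - 952) = 180519/(-2955166) = 180519*(-1/2955166) = -180519/2955166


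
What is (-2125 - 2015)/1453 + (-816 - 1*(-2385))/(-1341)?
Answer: -2610499/649491 ≈ -4.0193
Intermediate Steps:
(-2125 - 2015)/1453 + (-816 - 1*(-2385))/(-1341) = -4140*1/1453 + (-816 + 2385)*(-1/1341) = -4140/1453 + 1569*(-1/1341) = -4140/1453 - 523/447 = -2610499/649491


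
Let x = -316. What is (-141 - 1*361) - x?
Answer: -186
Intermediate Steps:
(-141 - 1*361) - x = (-141 - 1*361) - 1*(-316) = (-141 - 361) + 316 = -502 + 316 = -186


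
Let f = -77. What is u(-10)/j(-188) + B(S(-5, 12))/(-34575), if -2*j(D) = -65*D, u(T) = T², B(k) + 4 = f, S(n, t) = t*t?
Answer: -98753/7041775 ≈ -0.014024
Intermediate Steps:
S(n, t) = t²
B(k) = -81 (B(k) = -4 - 77 = -81)
j(D) = 65*D/2 (j(D) = -(-65)*D/2 = 65*D/2)
u(-10)/j(-188) + B(S(-5, 12))/(-34575) = (-10)²/(((65/2)*(-188))) - 81/(-34575) = 100/(-6110) - 81*(-1/34575) = 100*(-1/6110) + 27/11525 = -10/611 + 27/11525 = -98753/7041775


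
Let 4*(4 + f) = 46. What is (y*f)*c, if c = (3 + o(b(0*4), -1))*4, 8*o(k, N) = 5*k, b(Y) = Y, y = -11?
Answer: -990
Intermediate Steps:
f = 15/2 (f = -4 + (¼)*46 = -4 + 23/2 = 15/2 ≈ 7.5000)
o(k, N) = 5*k/8 (o(k, N) = (5*k)/8 = 5*k/8)
c = 12 (c = (3 + 5*(0*4)/8)*4 = (3 + (5/8)*0)*4 = (3 + 0)*4 = 3*4 = 12)
(y*f)*c = -11*15/2*12 = -165/2*12 = -990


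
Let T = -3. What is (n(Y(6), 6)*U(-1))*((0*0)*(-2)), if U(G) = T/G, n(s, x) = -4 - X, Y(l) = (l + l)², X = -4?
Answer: 0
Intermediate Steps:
Y(l) = 4*l² (Y(l) = (2*l)² = 4*l²)
n(s, x) = 0 (n(s, x) = -4 - 1*(-4) = -4 + 4 = 0)
U(G) = -3/G
(n(Y(6), 6)*U(-1))*((0*0)*(-2)) = (0*(-3/(-1)))*((0*0)*(-2)) = (0*(-3*(-1)))*(0*(-2)) = (0*3)*0 = 0*0 = 0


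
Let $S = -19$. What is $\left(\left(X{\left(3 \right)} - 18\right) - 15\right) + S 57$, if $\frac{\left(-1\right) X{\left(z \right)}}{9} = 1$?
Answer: $-1125$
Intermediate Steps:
$X{\left(z \right)} = -9$ ($X{\left(z \right)} = \left(-9\right) 1 = -9$)
$\left(\left(X{\left(3 \right)} - 18\right) - 15\right) + S 57 = \left(\left(-9 - 18\right) - 15\right) - 1083 = \left(-27 - 15\right) - 1083 = -42 - 1083 = -1125$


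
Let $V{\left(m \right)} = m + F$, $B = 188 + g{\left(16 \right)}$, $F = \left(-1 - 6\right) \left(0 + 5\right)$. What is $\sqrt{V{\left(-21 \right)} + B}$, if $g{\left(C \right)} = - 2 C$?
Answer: $10$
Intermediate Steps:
$F = -35$ ($F = \left(-7\right) 5 = -35$)
$B = 156$ ($B = 188 - 32 = 156$)
$V{\left(m \right)} = -35 + m$ ($V{\left(m \right)} = m - 35 = -35 + m$)
$\sqrt{V{\left(-21 \right)} + B} = \sqrt{\left(-35 - 21\right) + 156} = \sqrt{-56 + 156} = \sqrt{100} = 10$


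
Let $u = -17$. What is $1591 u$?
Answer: $-27047$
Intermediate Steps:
$1591 u = 1591 \left(-17\right) = -27047$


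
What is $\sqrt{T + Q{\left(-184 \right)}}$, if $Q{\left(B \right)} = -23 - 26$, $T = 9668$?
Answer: $\sqrt{9619} \approx 98.077$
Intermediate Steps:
$Q{\left(B \right)} = -49$
$\sqrt{T + Q{\left(-184 \right)}} = \sqrt{9668 - 49} = \sqrt{9619}$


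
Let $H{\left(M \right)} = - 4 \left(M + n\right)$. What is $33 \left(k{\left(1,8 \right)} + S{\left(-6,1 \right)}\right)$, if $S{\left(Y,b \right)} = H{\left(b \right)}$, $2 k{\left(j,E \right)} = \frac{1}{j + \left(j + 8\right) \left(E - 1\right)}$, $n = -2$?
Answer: $\frac{16929}{128} \approx 132.26$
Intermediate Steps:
$H{\left(M \right)} = 8 - 4 M$ ($H{\left(M \right)} = - 4 \left(M - 2\right) = - 4 \left(-2 + M\right) = 8 - 4 M$)
$k{\left(j,E \right)} = \frac{1}{2 \left(j + \left(-1 + E\right) \left(8 + j\right)\right)}$ ($k{\left(j,E \right)} = \frac{1}{2 \left(j + \left(j + 8\right) \left(E - 1\right)\right)} = \frac{1}{2 \left(j + \left(8 + j\right) \left(-1 + E\right)\right)} = \frac{1}{2 \left(j + \left(-1 + E\right) \left(8 + j\right)\right)}$)
$S{\left(Y,b \right)} = 8 - 4 b$
$33 \left(k{\left(1,8 \right)} + S{\left(-6,1 \right)}\right) = 33 \left(\frac{1}{2 \left(-8 + 8 \cdot 8 + 8 \cdot 1\right)} + \left(8 - 4\right)\right) = 33 \left(\frac{1}{2 \left(-8 + 64 + 8\right)} + \left(8 - 4\right)\right) = 33 \left(\frac{1}{2 \cdot 64} + 4\right) = 33 \left(\frac{1}{2} \cdot \frac{1}{64} + 4\right) = 33 \left(\frac{1}{128} + 4\right) = 33 \cdot \frac{513}{128} = \frac{16929}{128}$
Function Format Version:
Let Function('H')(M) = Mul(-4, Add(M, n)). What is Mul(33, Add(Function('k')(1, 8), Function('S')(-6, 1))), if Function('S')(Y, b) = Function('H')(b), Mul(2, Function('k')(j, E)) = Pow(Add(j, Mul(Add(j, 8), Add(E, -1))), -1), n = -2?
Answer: Rational(16929, 128) ≈ 132.26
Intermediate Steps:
Function('H')(M) = Add(8, Mul(-4, M)) (Function('H')(M) = Mul(-4, Add(M, -2)) = Mul(-4, Add(-2, M)) = Add(8, Mul(-4, M)))
Function('k')(j, E) = Mul(Rational(1, 2), Pow(Add(j, Mul(Add(-1, E), Add(8, j))), -1)) (Function('k')(j, E) = Mul(Rational(1, 2), Pow(Add(j, Mul(Add(j, 8), Add(E, -1))), -1)) = Mul(Rational(1, 2), Pow(Add(j, Mul(Add(8, j), Add(-1, E))), -1)) = Mul(Rational(1, 2), Pow(Add(j, Mul(Add(-1, E), Add(8, j))), -1)))
Function('S')(Y, b) = Add(8, Mul(-4, b))
Mul(33, Add(Function('k')(1, 8), Function('S')(-6, 1))) = Mul(33, Add(Mul(Rational(1, 2), Pow(Add(-8, Mul(8, 8), Mul(8, 1)), -1)), Add(8, Mul(-4, 1)))) = Mul(33, Add(Mul(Rational(1, 2), Pow(Add(-8, 64, 8), -1)), Add(8, -4))) = Mul(33, Add(Mul(Rational(1, 2), Pow(64, -1)), 4)) = Mul(33, Add(Mul(Rational(1, 2), Rational(1, 64)), 4)) = Mul(33, Add(Rational(1, 128), 4)) = Mul(33, Rational(513, 128)) = Rational(16929, 128)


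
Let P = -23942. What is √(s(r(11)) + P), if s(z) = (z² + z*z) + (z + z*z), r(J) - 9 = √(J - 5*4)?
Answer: √(-23717 + 165*I) ≈ 0.5357 + 154.0*I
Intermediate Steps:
r(J) = 9 + √(-20 + J) (r(J) = 9 + √(J - 5*4) = 9 + √(J - 20) = 9 + √(-20 + J))
s(z) = z + 3*z² (s(z) = (z² + z²) + (z + z²) = 2*z² + (z + z²) = z + 3*z²)
√(s(r(11)) + P) = √((9 + √(-20 + 11))*(1 + 3*(9 + √(-20 + 11))) - 23942) = √((9 + √(-9))*(1 + 3*(9 + √(-9))) - 23942) = √((9 + 3*I)*(1 + 3*(9 + 3*I)) - 23942) = √((9 + 3*I)*(1 + (27 + 9*I)) - 23942) = √((9 + 3*I)*(28 + 9*I) - 23942) = √(-23942 + (9 + 3*I)*(28 + 9*I))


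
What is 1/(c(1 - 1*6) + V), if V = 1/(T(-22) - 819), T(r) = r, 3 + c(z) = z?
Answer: -841/6729 ≈ -0.12498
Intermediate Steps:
c(z) = -3 + z
V = -1/841 (V = 1/(-22 - 819) = 1/(-841) = -1/841 ≈ -0.0011891)
1/(c(1 - 1*6) + V) = 1/((-3 + (1 - 1*6)) - 1/841) = 1/((-3 + (1 - 6)) - 1/841) = 1/((-3 - 5) - 1/841) = 1/(-8 - 1/841) = 1/(-6729/841) = -841/6729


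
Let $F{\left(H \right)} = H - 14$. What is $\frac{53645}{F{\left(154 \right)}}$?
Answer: $\frac{10729}{28} \approx 383.18$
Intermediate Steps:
$F{\left(H \right)} = -14 + H$
$\frac{53645}{F{\left(154 \right)}} = \frac{53645}{-14 + 154} = \frac{53645}{140} = 53645 \cdot \frac{1}{140} = \frac{10729}{28}$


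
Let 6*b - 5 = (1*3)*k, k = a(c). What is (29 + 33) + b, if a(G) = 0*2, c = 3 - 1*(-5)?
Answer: 377/6 ≈ 62.833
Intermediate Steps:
c = 8 (c = 3 + 5 = 8)
a(G) = 0
k = 0
b = 5/6 (b = 5/6 + ((1*3)*0)/6 = 5/6 + (3*0)/6 = 5/6 + (1/6)*0 = 5/6 + 0 = 5/6 ≈ 0.83333)
(29 + 33) + b = (29 + 33) + 5/6 = 62 + 5/6 = 377/6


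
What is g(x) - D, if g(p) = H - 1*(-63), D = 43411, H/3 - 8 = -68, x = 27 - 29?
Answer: -43528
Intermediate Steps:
x = -2
H = -180 (H = 24 + 3*(-68) = 24 - 204 = -180)
g(p) = -117 (g(p) = -180 - 1*(-63) = -180 + 63 = -117)
g(x) - D = -117 - 1*43411 = -117 - 43411 = -43528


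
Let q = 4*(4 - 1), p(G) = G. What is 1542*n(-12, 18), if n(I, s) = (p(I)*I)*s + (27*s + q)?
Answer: 4764780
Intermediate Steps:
q = 12 (q = 4*3 = 12)
n(I, s) = 12 + 27*s + s*I**2 (n(I, s) = (I*I)*s + (27*s + 12) = I**2*s + (12 + 27*s) = s*I**2 + (12 + 27*s) = 12 + 27*s + s*I**2)
1542*n(-12, 18) = 1542*(12 + 27*18 + 18*(-12)**2) = 1542*(12 + 486 + 18*144) = 1542*(12 + 486 + 2592) = 1542*3090 = 4764780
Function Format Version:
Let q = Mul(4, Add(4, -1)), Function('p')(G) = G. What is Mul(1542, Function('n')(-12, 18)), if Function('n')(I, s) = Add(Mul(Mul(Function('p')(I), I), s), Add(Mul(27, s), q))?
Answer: 4764780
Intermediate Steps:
q = 12 (q = Mul(4, 3) = 12)
Function('n')(I, s) = Add(12, Mul(27, s), Mul(s, Pow(I, 2))) (Function('n')(I, s) = Add(Mul(Mul(I, I), s), Add(Mul(27, s), 12)) = Add(Mul(Pow(I, 2), s), Add(12, Mul(27, s))) = Add(Mul(s, Pow(I, 2)), Add(12, Mul(27, s))) = Add(12, Mul(27, s), Mul(s, Pow(I, 2))))
Mul(1542, Function('n')(-12, 18)) = Mul(1542, Add(12, Mul(27, 18), Mul(18, Pow(-12, 2)))) = Mul(1542, Add(12, 486, Mul(18, 144))) = Mul(1542, Add(12, 486, 2592)) = Mul(1542, 3090) = 4764780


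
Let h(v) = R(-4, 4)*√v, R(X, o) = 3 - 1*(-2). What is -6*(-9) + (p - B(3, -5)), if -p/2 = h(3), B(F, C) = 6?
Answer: 48 - 10*√3 ≈ 30.680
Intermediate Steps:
R(X, o) = 5 (R(X, o) = 3 + 2 = 5)
h(v) = 5*√v
p = -10*√3 ≈ -17.320
-6*(-9) + (p - B(3, -5)) = -6*(-9) + (-10*√3 - 1*6) = 54 + (-10*√3 - 6) = 54 + (-6 - 10*√3) = 48 - 10*√3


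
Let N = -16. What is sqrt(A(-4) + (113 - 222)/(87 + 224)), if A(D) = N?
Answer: 3*I*sqrt(175715)/311 ≈ 4.0436*I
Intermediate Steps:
A(D) = -16
sqrt(A(-4) + (113 - 222)/(87 + 224)) = sqrt(-16 + (113 - 222)/(87 + 224)) = sqrt(-16 - 109/311) = sqrt(-5085/311) = 3*I*sqrt(175715)/311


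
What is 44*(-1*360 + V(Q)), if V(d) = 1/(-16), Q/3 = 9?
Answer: -63371/4 ≈ -15843.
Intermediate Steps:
Q = 27 (Q = 3*9 = 27)
V(d) = -1/16
44*(-1*360 + V(Q)) = 44*(-1*360 - 1/16) = 44*(-360 - 1/16) = 44*(-5761/16) = -63371/4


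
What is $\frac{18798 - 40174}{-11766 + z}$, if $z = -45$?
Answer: $\frac{21376}{11811} \approx 1.8098$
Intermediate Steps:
$\frac{18798 - 40174}{-11766 + z} = \frac{18798 - 40174}{-11766 - 45} = - \frac{21376}{-11811} = \left(-21376\right) \left(- \frac{1}{11811}\right) = \frac{21376}{11811}$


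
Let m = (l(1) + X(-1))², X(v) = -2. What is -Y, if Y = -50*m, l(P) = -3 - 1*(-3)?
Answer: 200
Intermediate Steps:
l(P) = 0 (l(P) = -3 + 3 = 0)
m = 4 (m = (0 - 2)² = (-2)² = 4)
Y = -200 (Y = -50*4 = -200)
-Y = -1*(-200) = 200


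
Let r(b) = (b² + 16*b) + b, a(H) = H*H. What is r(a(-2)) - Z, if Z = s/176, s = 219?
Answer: 14565/176 ≈ 82.756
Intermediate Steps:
Z = 219/176 ≈ 1.2443
a(H) = H²
r(b) = b² + 17*b
r(a(-2)) - Z = (-2)²*(17 + (-2)²) - 1*219/176 = 4*(17 + 4) - 219/176 = 4*21 - 219/176 = 84 - 219/176 = 14565/176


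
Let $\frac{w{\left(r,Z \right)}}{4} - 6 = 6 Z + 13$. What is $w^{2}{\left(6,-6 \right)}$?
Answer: $4624$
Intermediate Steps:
$w{\left(r,Z \right)} = 76 + 24 Z$ ($w{\left(r,Z \right)} = 24 + 4 \left(6 Z + 13\right) = 24 + 4 \left(13 + 6 Z\right) = 24 + \left(52 + 24 Z\right) = 76 + 24 Z$)
$w^{2}{\left(6,-6 \right)} = \left(76 + 24 \left(-6\right)\right)^{2} = \left(76 - 144\right)^{2} = \left(-68\right)^{2} = 4624$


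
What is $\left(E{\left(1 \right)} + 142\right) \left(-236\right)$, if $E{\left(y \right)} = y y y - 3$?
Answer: $-33040$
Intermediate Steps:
$E{\left(y \right)} = -3 + y^{3}$ ($E{\left(y \right)} = y^{2} y - 3 = y^{3} - 3 = -3 + y^{3}$)
$\left(E{\left(1 \right)} + 142\right) \left(-236\right) = \left(\left(-3 + 1^{3}\right) + 142\right) \left(-236\right) = \left(\left(-3 + 1\right) + 142\right) \left(-236\right) = \left(-2 + 142\right) \left(-236\right) = 140 \left(-236\right) = -33040$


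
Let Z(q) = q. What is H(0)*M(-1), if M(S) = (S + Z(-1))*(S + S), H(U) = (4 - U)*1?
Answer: 16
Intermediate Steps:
H(U) = 4 - U
M(S) = 2*S*(-1 + S) (M(S) = (S - 1)*(S + S) = (-1 + S)*(2*S) = 2*S*(-1 + S))
H(0)*M(-1) = (4 - 1*0)*(2*(-1)*(-1 - 1)) = (4 + 0)*(2*(-1)*(-2)) = 4*4 = 16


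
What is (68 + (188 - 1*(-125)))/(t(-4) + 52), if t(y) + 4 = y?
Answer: 381/44 ≈ 8.6591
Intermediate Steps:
t(y) = -4 + y
(68 + (188 - 1*(-125)))/(t(-4) + 52) = (68 + (188 - 1*(-125)))/((-4 - 4) + 52) = (68 + (188 + 125))/(-8 + 52) = (68 + 313)/44 = 381*(1/44) = 381/44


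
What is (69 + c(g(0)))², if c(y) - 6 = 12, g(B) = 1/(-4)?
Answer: 7569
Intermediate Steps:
g(B) = -¼
c(y) = 18 (c(y) = 6 + 12 = 18)
(69 + c(g(0)))² = (69 + 18)² = 87² = 7569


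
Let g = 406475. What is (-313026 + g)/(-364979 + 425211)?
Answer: 93449/60232 ≈ 1.5515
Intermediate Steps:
(-313026 + g)/(-364979 + 425211) = (-313026 + 406475)/(-364979 + 425211) = 93449/60232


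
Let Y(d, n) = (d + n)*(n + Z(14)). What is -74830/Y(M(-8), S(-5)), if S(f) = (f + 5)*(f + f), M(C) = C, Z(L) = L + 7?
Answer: 5345/12 ≈ 445.42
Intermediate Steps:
Z(L) = 7 + L
S(f) = 2*f*(5 + f) (S(f) = (5 + f)*(2*f) = 2*f*(5 + f))
Y(d, n) = (21 + n)*(d + n) (Y(d, n) = (d + n)*(n + (7 + 14)) = (d + n)*(n + 21) = (d + n)*(21 + n) = (21 + n)*(d + n))
-74830/Y(M(-8), S(-5)) = -74830/((2*(-5)*(5 - 5))² + 21*(-8) + 21*(2*(-5)*(5 - 5)) - 16*(-5)*(5 - 5)) = -74830/((2*(-5)*0)² - 168 + 21*(2*(-5)*0) - 16*(-5)*0) = -74830/(0² - 168 + 21*0 - 8*0) = -74830/(0 - 168 + 0 + 0) = -74830/(-168) = -74830*(-1/168) = 5345/12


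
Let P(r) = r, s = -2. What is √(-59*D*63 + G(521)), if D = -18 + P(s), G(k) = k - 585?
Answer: 2*√18569 ≈ 272.54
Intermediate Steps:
G(k) = -585 + k
D = -20 (D = -18 - 2 = -20)
√(-59*D*63 + G(521)) = √(-59*(-20)*63 + (-585 + 521)) = √(1180*63 - 64) = √(74340 - 64) = √74276 = 2*√18569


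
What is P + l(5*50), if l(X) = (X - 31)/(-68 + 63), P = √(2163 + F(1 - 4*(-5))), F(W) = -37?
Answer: -219/5 + √2126 ≈ 2.3086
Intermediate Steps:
P = √2126 (P = √(2163 - 37) = √2126 ≈ 46.109)
l(X) = 31/5 - X/5 (l(X) = (-31 + X)/(-5) = (-31 + X)*(-⅕) = 31/5 - X/5)
P + l(5*50) = √2126 + (31/5 - 50) = √2126 - 219/5 = -219/5 + √2126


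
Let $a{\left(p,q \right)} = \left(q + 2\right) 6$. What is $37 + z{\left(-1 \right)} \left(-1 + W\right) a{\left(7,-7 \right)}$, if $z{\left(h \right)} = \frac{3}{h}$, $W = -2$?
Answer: $-233$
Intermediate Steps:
$a{\left(p,q \right)} = 12 + 6 q$ ($a{\left(p,q \right)} = \left(2 + q\right) 6 = 12 + 6 q$)
$37 + z{\left(-1 \right)} \left(-1 + W\right) a{\left(7,-7 \right)} = 37 + \frac{3}{-1} \left(-1 - 2\right) \left(12 + 6 \left(-7\right)\right) = 37 + 3 \left(-1\right) \left(-3\right) \left(12 - 42\right) = 37 + \left(-3\right) \left(-3\right) \left(-30\right) = 37 + 9 \left(-30\right) = 37 - 270 = -233$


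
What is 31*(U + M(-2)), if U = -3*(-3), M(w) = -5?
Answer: 124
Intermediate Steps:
U = 9
31*(U + M(-2)) = 31*(9 - 5) = 31*4 = 124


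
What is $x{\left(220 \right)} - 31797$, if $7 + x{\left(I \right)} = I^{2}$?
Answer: $16596$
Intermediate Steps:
$x{\left(I \right)} = -7 + I^{2}$
$x{\left(220 \right)} - 31797 = \left(-7 + 220^{2}\right) - 31797 = \left(-7 + 48400\right) - 31797 = 48393 - 31797 = 16596$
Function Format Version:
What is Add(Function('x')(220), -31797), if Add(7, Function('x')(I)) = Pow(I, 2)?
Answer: 16596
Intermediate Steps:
Function('x')(I) = Add(-7, Pow(I, 2))
Add(Function('x')(220), -31797) = Add(Add(-7, Pow(220, 2)), -31797) = Add(Add(-7, 48400), -31797) = Add(48393, -31797) = 16596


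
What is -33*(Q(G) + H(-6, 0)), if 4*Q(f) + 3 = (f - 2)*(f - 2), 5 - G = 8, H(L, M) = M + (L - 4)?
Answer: 297/2 ≈ 148.50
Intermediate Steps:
H(L, M) = -4 + L + M (H(L, M) = M + (-4 + L) = -4 + L + M)
G = -3 (G = 5 - 1*8 = 5 - 8 = -3)
Q(f) = -¾ + (-2 + f)²/4 (Q(f) = -¾ + ((f - 2)*(f - 2))/4 = -¾ + ((-2 + f)*(-2 + f))/4 = -¾ + (-2 + f)²/4)
-33*(Q(G) + H(-6, 0)) = -33*((-¾ + (-2 - 3)²/4) + (-4 - 6 + 0)) = -33*((-¾ + (¼)*(-5)²) - 10) = -33*((-¾ + (¼)*25) - 10) = -33*((-¾ + 25/4) - 10) = -33*(11/2 - 10) = -33*(-9/2) = 297/2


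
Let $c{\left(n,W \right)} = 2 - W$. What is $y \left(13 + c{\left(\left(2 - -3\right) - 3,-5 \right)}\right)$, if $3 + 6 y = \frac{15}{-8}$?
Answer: $- \frac{65}{4} \approx -16.25$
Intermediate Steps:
$y = - \frac{13}{16}$ ($y = - \frac{1}{2} + \frac{15 \frac{1}{-8}}{6} = - \frac{1}{2} + \frac{15 \left(- \frac{1}{8}\right)}{6} = - \frac{1}{2} + \frac{1}{6} \left(- \frac{15}{8}\right) = - \frac{1}{2} - \frac{5}{16} = - \frac{13}{16} \approx -0.8125$)
$y \left(13 + c{\left(\left(2 - -3\right) - 3,-5 \right)}\right) = - \frac{13 \left(13 + \left(2 - -5\right)\right)}{16} = - \frac{13 \left(13 + \left(2 + 5\right)\right)}{16} = - \frac{13 \left(13 + 7\right)}{16} = \left(- \frac{13}{16}\right) 20 = - \frac{65}{4}$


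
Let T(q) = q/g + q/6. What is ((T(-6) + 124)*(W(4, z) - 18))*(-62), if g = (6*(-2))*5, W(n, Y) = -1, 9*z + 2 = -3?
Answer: 725059/5 ≈ 1.4501e+5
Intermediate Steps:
z = -5/9 (z = -2/9 + (⅑)*(-3) = -2/9 - ⅓ = -5/9 ≈ -0.55556)
g = -60 (g = -12*5 = -60)
T(q) = 3*q/20 (T(q) = q/(-60) + q/6 = q*(-1/60) + q*(⅙) = -q/60 + q/6 = 3*q/20)
((T(-6) + 124)*(W(4, z) - 18))*(-62) = (((3/20)*(-6) + 124)*(-1 - 18))*(-62) = ((-9/10 + 124)*(-19))*(-62) = ((1231/10)*(-19))*(-62) = -23389/10*(-62) = 725059/5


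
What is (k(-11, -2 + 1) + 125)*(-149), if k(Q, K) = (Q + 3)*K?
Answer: -19817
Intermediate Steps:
k(Q, K) = K*(3 + Q) (k(Q, K) = (3 + Q)*K = K*(3 + Q))
(k(-11, -2 + 1) + 125)*(-149) = ((-2 + 1)*(3 - 11) + 125)*(-149) = (-1*(-8) + 125)*(-149) = (8 + 125)*(-149) = 133*(-149) = -19817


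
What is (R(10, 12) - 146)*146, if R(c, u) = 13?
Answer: -19418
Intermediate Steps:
(R(10, 12) - 146)*146 = (13 - 146)*146 = -133*146 = -19418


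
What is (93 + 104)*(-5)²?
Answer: 4925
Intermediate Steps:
(93 + 104)*(-5)² = 197*25 = 4925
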